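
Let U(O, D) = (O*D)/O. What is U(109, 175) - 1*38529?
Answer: -38354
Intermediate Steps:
U(O, D) = D (U(O, D) = (D*O)/O = D)
U(109, 175) - 1*38529 = 175 - 1*38529 = 175 - 38529 = -38354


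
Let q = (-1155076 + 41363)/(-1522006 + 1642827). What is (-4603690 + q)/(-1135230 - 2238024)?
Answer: 556223543203/407559921534 ≈ 1.3648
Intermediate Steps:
q = -1113713/120821 ≈ -9.2179
(-4603690 + q)/(-1135230 - 2238024) = (-4603690 - 1113713/120821)/(-1135230 - 2238024) = -556223543203/120821/(-3373254) = -556223543203/120821*(-1/3373254) = 556223543203/407559921534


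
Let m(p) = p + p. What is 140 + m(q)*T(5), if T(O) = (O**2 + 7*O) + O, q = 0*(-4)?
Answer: 140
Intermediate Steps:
q = 0
T(O) = O**2 + 8*O
m(p) = 2*p
140 + m(q)*T(5) = 140 + (2*0)*(5*(8 + 5)) = 140 + 0*(5*13) = 140 + 0*65 = 140 + 0 = 140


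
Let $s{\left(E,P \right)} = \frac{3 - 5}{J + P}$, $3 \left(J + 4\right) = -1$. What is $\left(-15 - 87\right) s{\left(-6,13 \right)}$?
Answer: $\frac{306}{13} \approx 23.538$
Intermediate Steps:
$J = - \frac{13}{3}$ ($J = -4 + \frac{1}{3} \left(-1\right) = -4 - \frac{1}{3} = - \frac{13}{3} \approx -4.3333$)
$s{\left(E,P \right)} = - \frac{2}{- \frac{13}{3} + P}$ ($s{\left(E,P \right)} = \frac{3 - 5}{- \frac{13}{3} + P} = - \frac{2}{- \frac{13}{3} + P}$)
$\left(-15 - 87\right) s{\left(-6,13 \right)} = \left(-15 - 87\right) \left(- \frac{6}{-13 + 3 \cdot 13}\right) = - 102 \left(- \frac{6}{-13 + 39}\right) = - 102 \left(- \frac{6}{26}\right) = - 102 \left(\left(-6\right) \frac{1}{26}\right) = \left(-102\right) \left(- \frac{3}{13}\right) = \frac{306}{13}$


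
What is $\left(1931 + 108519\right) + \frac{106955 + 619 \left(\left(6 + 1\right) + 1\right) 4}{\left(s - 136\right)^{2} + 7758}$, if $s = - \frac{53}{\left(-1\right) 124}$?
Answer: $\frac{3414726371226}{30915133} \approx 1.1045 \cdot 10^{5}$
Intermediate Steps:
$s = \frac{53}{124}$ ($s = - \frac{53}{-124} = \left(-53\right) \left(- \frac{1}{124}\right) = \frac{53}{124} \approx 0.42742$)
$\left(1931 + 108519\right) + \frac{106955 + 619 \left(\left(6 + 1\right) + 1\right) 4}{\left(s - 136\right)^{2} + 7758} = \left(1931 + 108519\right) + \frac{106955 + 619 \left(\left(6 + 1\right) + 1\right) 4}{\left(\frac{53}{124} - 136\right)^{2} + 7758} = 110450 + \frac{106955 + 619 \left(7 + 1\right) 4}{\left(- \frac{16811}{124}\right)^{2} + 7758} = 110450 + \frac{106955 + 619 \cdot 8 \cdot 4}{\frac{282609721}{15376} + 7758} = 110450 + \frac{106955 + 619 \cdot 32}{\frac{401896729}{15376}} = 110450 + \left(106955 + 19808\right) \frac{15376}{401896729} = 110450 + 126763 \cdot \frac{15376}{401896729} = 110450 + \frac{149931376}{30915133} = \frac{3414726371226}{30915133}$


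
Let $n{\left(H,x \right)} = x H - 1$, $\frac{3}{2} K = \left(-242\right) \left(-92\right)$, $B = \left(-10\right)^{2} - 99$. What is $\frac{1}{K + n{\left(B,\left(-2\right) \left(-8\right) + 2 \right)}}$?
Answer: $\frac{3}{44579} \approx 6.7296 \cdot 10^{-5}$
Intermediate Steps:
$B = 1$ ($B = 100 - 99 = 1$)
$K = \frac{44528}{3}$ ($K = \frac{2 \left(\left(-242\right) \left(-92\right)\right)}{3} = \frac{2}{3} \cdot 22264 = \frac{44528}{3} \approx 14843.0$)
$n{\left(H,x \right)} = -1 + H x$ ($n{\left(H,x \right)} = H x - 1 = -1 + H x$)
$\frac{1}{K + n{\left(B,\left(-2\right) \left(-8\right) + 2 \right)}} = \frac{1}{\frac{44528}{3} - \left(1 - \left(\left(-2\right) \left(-8\right) + 2\right)\right)} = \frac{1}{\frac{44528}{3} - \left(1 - \left(16 + 2\right)\right)} = \frac{1}{\frac{44528}{3} + \left(-1 + 1 \cdot 18\right)} = \frac{1}{\frac{44528}{3} + \left(-1 + 18\right)} = \frac{1}{\frac{44528}{3} + 17} = \frac{1}{\frac{44579}{3}} = \frac{3}{44579}$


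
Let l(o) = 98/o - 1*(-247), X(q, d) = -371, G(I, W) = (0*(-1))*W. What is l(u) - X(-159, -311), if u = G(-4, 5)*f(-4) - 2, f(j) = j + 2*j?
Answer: 569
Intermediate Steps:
G(I, W) = 0 (G(I, W) = 0*W = 0)
f(j) = 3*j
u = -2 (u = 0*(3*(-4)) - 2 = 0*(-12) - 2 = 0 - 2 = -2)
l(o) = 247 + 98/o (l(o) = 98/o + 247 = 247 + 98/o)
l(u) - X(-159, -311) = (247 + 98/(-2)) - 1*(-371) = (247 + 98*(-½)) + 371 = (247 - 49) + 371 = 198 + 371 = 569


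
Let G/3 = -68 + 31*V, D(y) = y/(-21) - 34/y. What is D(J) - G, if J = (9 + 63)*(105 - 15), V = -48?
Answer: 98871721/22680 ≈ 4359.4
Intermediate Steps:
J = 6480 (J = 72*90 = 6480)
D(y) = -34/y - y/21 (D(y) = y*(-1/21) - 34/y = -y/21 - 34/y = -34/y - y/21)
G = -4668 (G = 3*(-68 + 31*(-48)) = 3*(-68 - 1488) = 3*(-1556) = -4668)
D(J) - G = (-34/6480 - 1/21*6480) - 1*(-4668) = (-34*1/6480 - 2160/7) + 4668 = (-17/3240 - 2160/7) + 4668 = -6998519/22680 + 4668 = 98871721/22680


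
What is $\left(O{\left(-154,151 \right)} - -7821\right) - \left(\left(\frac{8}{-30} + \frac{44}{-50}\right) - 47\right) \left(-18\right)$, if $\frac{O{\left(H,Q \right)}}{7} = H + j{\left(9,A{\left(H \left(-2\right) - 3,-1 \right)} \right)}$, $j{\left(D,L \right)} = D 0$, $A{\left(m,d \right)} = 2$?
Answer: $\frac{146909}{25} \approx 5876.4$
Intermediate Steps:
$j{\left(D,L \right)} = 0$
$O{\left(H,Q \right)} = 7 H$ ($O{\left(H,Q \right)} = 7 \left(H + 0\right) = 7 H$)
$\left(O{\left(-154,151 \right)} - -7821\right) - \left(\left(\frac{8}{-30} + \frac{44}{-50}\right) - 47\right) \left(-18\right) = \left(7 \left(-154\right) - -7821\right) - \left(\left(\frac{8}{-30} + \frac{44}{-50}\right) - 47\right) \left(-18\right) = \left(-1078 + 7821\right) - \left(\left(8 \left(- \frac{1}{30}\right) + 44 \left(- \frac{1}{50}\right)\right) - 47\right) \left(-18\right) = 6743 - \left(\left(- \frac{4}{15} - \frac{22}{25}\right) - 47\right) \left(-18\right) = 6743 - \left(- \frac{86}{75} - 47\right) \left(-18\right) = 6743 - \left(- \frac{3611}{75}\right) \left(-18\right) = 6743 - \frac{21666}{25} = \frac{146909}{25}$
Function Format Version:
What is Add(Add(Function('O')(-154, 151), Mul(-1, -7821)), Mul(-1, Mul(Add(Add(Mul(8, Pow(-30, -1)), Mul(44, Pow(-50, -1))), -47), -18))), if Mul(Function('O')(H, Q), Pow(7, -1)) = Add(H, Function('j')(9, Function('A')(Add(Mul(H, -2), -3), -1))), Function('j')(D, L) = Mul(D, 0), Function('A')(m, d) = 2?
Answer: Rational(146909, 25) ≈ 5876.4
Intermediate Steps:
Function('j')(D, L) = 0
Function('O')(H, Q) = Mul(7, H) (Function('O')(H, Q) = Mul(7, Add(H, 0)) = Mul(7, H))
Add(Add(Function('O')(-154, 151), Mul(-1, -7821)), Mul(-1, Mul(Add(Add(Mul(8, Pow(-30, -1)), Mul(44, Pow(-50, -1))), -47), -18))) = Add(Add(Mul(7, -154), Mul(-1, -7821)), Mul(-1, Mul(Add(Add(Mul(8, Pow(-30, -1)), Mul(44, Pow(-50, -1))), -47), -18))) = Add(Add(-1078, 7821), Mul(-1, Mul(Add(Add(Mul(8, Rational(-1, 30)), Mul(44, Rational(-1, 50))), -47), -18))) = Add(6743, Mul(-1, Mul(Add(Add(Rational(-4, 15), Rational(-22, 25)), -47), -18))) = Add(6743, Mul(-1, Mul(Add(Rational(-86, 75), -47), -18))) = Add(6743, Mul(-1, Mul(Rational(-3611, 75), -18))) = Add(6743, Mul(-1, Rational(21666, 25))) = Add(6743, Rational(-21666, 25)) = Rational(146909, 25)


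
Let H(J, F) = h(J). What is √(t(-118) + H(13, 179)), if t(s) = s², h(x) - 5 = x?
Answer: √13942 ≈ 118.08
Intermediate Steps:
h(x) = 5 + x
H(J, F) = 5 + J
√(t(-118) + H(13, 179)) = √((-118)² + (5 + 13)) = √(13924 + 18) = √13942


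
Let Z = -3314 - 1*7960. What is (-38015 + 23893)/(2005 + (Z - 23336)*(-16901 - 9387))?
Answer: -14122/909829685 ≈ -1.5522e-5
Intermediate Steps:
Z = -11274 (Z = -3314 - 7960 = -11274)
(-38015 + 23893)/(2005 + (Z - 23336)*(-16901 - 9387)) = (-38015 + 23893)/(2005 + (-11274 - 23336)*(-16901 - 9387)) = -14122/(2005 - 34610*(-26288)) = -14122/(2005 + 909827680) = -14122/909829685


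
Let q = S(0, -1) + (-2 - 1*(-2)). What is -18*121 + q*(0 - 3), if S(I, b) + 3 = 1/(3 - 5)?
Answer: -4335/2 ≈ -2167.5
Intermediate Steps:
S(I, b) = -7/2 (S(I, b) = -3 + 1/(3 - 5) = -3 + 1/(-2) = -3 - 1/2 = -7/2)
q = -7/2 (q = -7/2 + (-2 - 1*(-2)) = -7/2 + (-2 + 2) = -7/2 + 0 = -7/2 ≈ -3.5000)
-18*121 + q*(0 - 3) = -18*121 - 7*(0 - 3)/2 = -2178 - 7/2*(-3) = -2178 + 21/2 = -4335/2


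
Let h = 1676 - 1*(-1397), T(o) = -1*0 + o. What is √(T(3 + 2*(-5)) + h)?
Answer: √3066 ≈ 55.371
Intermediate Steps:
T(o) = o (T(o) = 0 + o = o)
h = 3073 (h = 1676 + 1397 = 3073)
√(T(3 + 2*(-5)) + h) = √((3 + 2*(-5)) + 3073) = √((3 - 10) + 3073) = √(-7 + 3073) = √3066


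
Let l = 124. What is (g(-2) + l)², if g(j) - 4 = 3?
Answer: 17161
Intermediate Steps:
g(j) = 7 (g(j) = 4 + 3 = 7)
(g(-2) + l)² = (7 + 124)² = 131² = 17161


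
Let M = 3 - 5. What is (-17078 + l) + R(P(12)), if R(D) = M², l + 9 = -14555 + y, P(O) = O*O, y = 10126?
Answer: -21512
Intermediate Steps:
P(O) = O²
M = -2
l = -4438 (l = -9 + (-14555 + 10126) = -9 - 4429 = -4438)
R(D) = 4 (R(D) = (-2)² = 4)
(-17078 + l) + R(P(12)) = (-17078 - 4438) + 4 = -21516 + 4 = -21512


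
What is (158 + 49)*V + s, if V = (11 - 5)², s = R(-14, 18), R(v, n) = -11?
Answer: 7441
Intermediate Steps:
s = -11
V = 36 (V = 6² = 36)
(158 + 49)*V + s = (158 + 49)*36 - 11 = 207*36 - 11 = 7452 - 11 = 7441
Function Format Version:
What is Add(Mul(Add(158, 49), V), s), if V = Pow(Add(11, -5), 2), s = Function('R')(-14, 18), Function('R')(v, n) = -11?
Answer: 7441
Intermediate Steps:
s = -11
V = 36 (V = Pow(6, 2) = 36)
Add(Mul(Add(158, 49), V), s) = Add(Mul(Add(158, 49), 36), -11) = Add(Mul(207, 36), -11) = Add(7452, -11) = 7441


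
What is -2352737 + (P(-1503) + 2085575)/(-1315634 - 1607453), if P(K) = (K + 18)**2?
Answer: -6877259229919/2923087 ≈ -2.3527e+6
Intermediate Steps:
P(K) = (18 + K)**2
-2352737 + (P(-1503) + 2085575)/(-1315634 - 1607453) = -2352737 + ((18 - 1503)**2 + 2085575)/(-1315634 - 1607453) = -2352737 + ((-1485)**2 + 2085575)/(-2923087) = -2352737 + (2205225 + 2085575)*(-1/2923087) = -2352737 + 4290800*(-1/2923087) = -2352737 - 4290800/2923087 = -6877259229919/2923087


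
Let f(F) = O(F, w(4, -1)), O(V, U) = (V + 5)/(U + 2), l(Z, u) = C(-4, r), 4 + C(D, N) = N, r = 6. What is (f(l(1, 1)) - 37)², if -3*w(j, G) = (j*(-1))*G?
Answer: 2809/4 ≈ 702.25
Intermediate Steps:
w(j, G) = G*j/3 (w(j, G) = -j*(-1)*G/3 = -(-j)*G/3 = -(-1)*G*j/3 = G*j/3)
C(D, N) = -4 + N
l(Z, u) = 2 (l(Z, u) = -4 + 6 = 2)
O(V, U) = (5 + V)/(2 + U)
f(F) = 15/2 + 3*F/2 (f(F) = (5 + F)/(2 + (⅓)*(-1)*4) = (5 + F)/(2 - 4/3) = (5 + F)/(⅔) = 3*(5 + F)/2 = 15/2 + 3*F/2)
(f(l(1, 1)) - 37)² = ((15/2 + (3/2)*2) - 37)² = ((15/2 + 3) - 37)² = (21/2 - 37)² = (-53/2)² = 2809/4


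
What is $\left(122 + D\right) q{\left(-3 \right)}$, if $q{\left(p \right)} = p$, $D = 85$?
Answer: $-621$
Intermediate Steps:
$\left(122 + D\right) q{\left(-3 \right)} = \left(122 + 85\right) \left(-3\right) = 207 \left(-3\right) = -621$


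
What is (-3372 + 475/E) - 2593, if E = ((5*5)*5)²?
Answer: -3728106/625 ≈ -5965.0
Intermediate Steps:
E = 15625 (E = (25*5)² = 125² = 15625)
(-3372 + 475/E) - 2593 = (-3372 + 475/15625) - 2593 = (-3372 + 475*(1/15625)) - 2593 = (-3372 + 19/625) - 2593 = -2107481/625 - 2593 = -3728106/625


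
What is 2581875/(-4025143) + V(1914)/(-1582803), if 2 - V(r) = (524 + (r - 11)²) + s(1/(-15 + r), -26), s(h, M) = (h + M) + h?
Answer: 19924471439389496/12098544981659271 ≈ 1.6468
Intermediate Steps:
s(h, M) = M + 2*h (s(h, M) = (M + h) + h = M + 2*h)
V(r) = -496 - (-11 + r)² - 2/(-15 + r) (V(r) = 2 - ((524 + (r - 11)²) + (-26 + 2/(-15 + r))) = 2 - ((524 + (-11 + r)²) + (-26 + 2/(-15 + r))) = 2 - (498 + (-11 + r)² + 2/(-15 + r)) = 2 + (-498 - (-11 + r)² - 2/(-15 + r)) = -496 - (-11 + r)² - 2/(-15 + r))
2581875/(-4025143) + V(1914)/(-1582803) = 2581875/(-4025143) + ((-2 + (-496 - (-11 + 1914)²)*(-15 + 1914))/(-15 + 1914))/(-1582803) = 2581875*(-1/4025143) + ((-2 + (-496 - 1*1903²)*1899)/1899)*(-1/1582803) = -2581875/4025143 + ((-2 + (-496 - 1*3621409)*1899)/1899)*(-1/1582803) = -2581875/4025143 + ((-2 + (-496 - 3621409)*1899)/1899)*(-1/1582803) = -2581875/4025143 + ((-2 - 3621905*1899)/1899)*(-1/1582803) = -2581875/4025143 + ((-2 - 6877997595)/1899)*(-1/1582803) = -2581875/4025143 + ((1/1899)*(-6877997597))*(-1/1582803) = -2581875/4025143 - 6877997597/1899*(-1/1582803) = -2581875/4025143 + 6877997597/3005742897 = 19924471439389496/12098544981659271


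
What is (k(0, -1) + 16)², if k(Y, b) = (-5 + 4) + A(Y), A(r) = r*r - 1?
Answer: 196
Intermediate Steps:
A(r) = -1 + r² (A(r) = r² - 1 = -1 + r²)
k(Y, b) = -2 + Y² (k(Y, b) = (-5 + 4) + (-1 + Y²) = -1 + (-1 + Y²) = -2 + Y²)
(k(0, -1) + 16)² = ((-2 + 0²) + 16)² = ((-2 + 0) + 16)² = (-2 + 16)² = 14² = 196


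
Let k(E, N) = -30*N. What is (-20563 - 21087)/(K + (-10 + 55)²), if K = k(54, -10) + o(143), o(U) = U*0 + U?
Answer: -20825/1234 ≈ -16.876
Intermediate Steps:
o(U) = U (o(U) = 0 + U = U)
K = 443 (K = -30*(-10) + 143 = 300 + 143 = 443)
(-20563 - 21087)/(K + (-10 + 55)²) = (-20563 - 21087)/(443 + (-10 + 55)²) = -41650/(443 + 45²) = -41650/(443 + 2025) = -41650/2468 = -41650*1/2468 = -20825/1234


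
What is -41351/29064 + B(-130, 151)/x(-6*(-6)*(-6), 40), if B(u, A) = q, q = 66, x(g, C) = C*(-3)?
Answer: -286681/145320 ≈ -1.9728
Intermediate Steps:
x(g, C) = -3*C
B(u, A) = 66
-41351/29064 + B(-130, 151)/x(-6*(-6)*(-6), 40) = -41351/29064 + 66/((-3*40)) = -41351*1/29064 + 66/(-120) = -41351/29064 + 66*(-1/120) = -41351/29064 - 11/20 = -286681/145320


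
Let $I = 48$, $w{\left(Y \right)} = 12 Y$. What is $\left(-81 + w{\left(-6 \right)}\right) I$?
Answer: $-7344$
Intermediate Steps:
$\left(-81 + w{\left(-6 \right)}\right) I = \left(-81 + 12 \left(-6\right)\right) 48 = \left(-81 - 72\right) 48 = \left(-153\right) 48 = -7344$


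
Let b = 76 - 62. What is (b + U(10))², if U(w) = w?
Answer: 576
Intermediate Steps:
b = 14
(b + U(10))² = (14 + 10)² = 24² = 576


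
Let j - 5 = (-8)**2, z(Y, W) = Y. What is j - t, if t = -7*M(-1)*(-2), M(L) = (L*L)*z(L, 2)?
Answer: 83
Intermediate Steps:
M(L) = L**3 (M(L) = (L*L)*L = L**2*L = L**3)
t = -14 (t = -7*(-1)**3*(-2) = -7*(-1)*(-2) = 7*(-2) = -14)
j = 69 (j = 5 + (-8)**2 = 5 + 64 = 69)
j - t = 69 - 1*(-14) = 69 + 14 = 83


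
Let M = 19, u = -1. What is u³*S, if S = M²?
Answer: -361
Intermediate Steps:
S = 361 (S = 19² = 361)
u³*S = (-1)³*361 = -1*361 = -361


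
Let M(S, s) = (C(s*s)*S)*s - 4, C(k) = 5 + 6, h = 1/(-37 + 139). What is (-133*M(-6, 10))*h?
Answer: 44156/51 ≈ 865.80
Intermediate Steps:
h = 1/102 ≈ 0.0098039
C(k) = 11
M(S, s) = -4 + 11*S*s (M(S, s) = (11*S)*s - 4 = 11*S*s - 4 = -4 + 11*S*s)
(-133*M(-6, 10))*h = -133*(-4 + 11*(-6)*10)*(1/102) = -133*(-4 - 660)*(1/102) = -133*(-664)*(1/102) = 88312*(1/102) = 44156/51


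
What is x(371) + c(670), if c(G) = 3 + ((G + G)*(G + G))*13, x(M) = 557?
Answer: 23343360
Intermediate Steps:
c(G) = 3 + 52*G**2 (c(G) = 3 + ((2*G)*(2*G))*13 = 3 + (4*G**2)*13 = 3 + 52*G**2)
x(371) + c(670) = 557 + (3 + 52*670**2) = 557 + (3 + 52*448900) = 557 + (3 + 23342800) = 557 + 23342803 = 23343360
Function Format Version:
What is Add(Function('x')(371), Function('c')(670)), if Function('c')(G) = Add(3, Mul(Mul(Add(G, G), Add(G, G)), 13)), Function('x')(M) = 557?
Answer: 23343360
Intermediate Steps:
Function('c')(G) = Add(3, Mul(52, Pow(G, 2))) (Function('c')(G) = Add(3, Mul(Mul(Mul(2, G), Mul(2, G)), 13)) = Add(3, Mul(Mul(4, Pow(G, 2)), 13)) = Add(3, Mul(52, Pow(G, 2))))
Add(Function('x')(371), Function('c')(670)) = Add(557, Add(3, Mul(52, Pow(670, 2)))) = Add(557, Add(3, Mul(52, 448900))) = Add(557, Add(3, 23342800)) = Add(557, 23342803) = 23343360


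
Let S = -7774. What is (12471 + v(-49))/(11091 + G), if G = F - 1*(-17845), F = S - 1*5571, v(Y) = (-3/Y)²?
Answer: 9980960/12477997 ≈ 0.79988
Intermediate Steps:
v(Y) = 9/Y²
F = -13345 (F = -7774 - 1*5571 = -7774 - 5571 = -13345)
G = 4500 (G = -13345 - 1*(-17845) = -13345 + 17845 = 4500)
(12471 + v(-49))/(11091 + G) = (12471 + 9/(-49)²)/(11091 + 4500) = (12471 + 9*(1/2401))/15591 = (12471 + 9/2401)*(1/15591) = (29942880/2401)*(1/15591) = 9980960/12477997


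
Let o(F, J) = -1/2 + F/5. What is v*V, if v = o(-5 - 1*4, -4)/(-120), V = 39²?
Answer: 11661/400 ≈ 29.152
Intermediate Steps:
V = 1521
o(F, J) = -½ + F/5 (o(F, J) = -1*½ + F*(⅕) = -½ + F/5)
v = 23/1200 (v = (-½ + (-5 - 1*4)/5)/(-120) = (-½ + (-5 - 4)/5)*(-1/120) = (-½ + (⅕)*(-9))*(-1/120) = (-½ - 9/5)*(-1/120) = -23/10*(-1/120) = 23/1200 ≈ 0.019167)
v*V = (23/1200)*1521 = 11661/400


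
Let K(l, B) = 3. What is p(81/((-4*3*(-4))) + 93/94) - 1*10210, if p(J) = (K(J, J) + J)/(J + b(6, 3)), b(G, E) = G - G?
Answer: -6849487/671 ≈ -10208.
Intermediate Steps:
b(G, E) = 0
p(J) = (3 + J)/J (p(J) = (3 + J)/(J + 0) = (3 + J)/J)
p(81/((-4*3*(-4))) + 93/94) - 1*10210 = (3 + (81/((-4*3*(-4))) + 93/94))/(81/((-4*3*(-4))) + 93/94) - 1*10210 = (3 + (81/((-12*(-4))) + 93*(1/94)))/(81/((-12*(-4))) + 93*(1/94)) - 10210 = (3 + (81/48 + 93/94))/(81/48 + 93/94) - 10210 = (3 + (81*(1/48) + 93/94))/(81*(1/48) + 93/94) - 10210 = (3 + (27/16 + 93/94))/(27/16 + 93/94) - 10210 = (3 + 2013/752)/(2013/752) - 10210 = (752/2013)*(4269/752) - 10210 = 1423/671 - 10210 = -6849487/671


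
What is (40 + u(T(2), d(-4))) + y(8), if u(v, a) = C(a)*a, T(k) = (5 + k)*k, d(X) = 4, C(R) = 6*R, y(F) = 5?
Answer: 141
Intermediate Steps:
T(k) = k*(5 + k)
u(v, a) = 6*a² (u(v, a) = (6*a)*a = 6*a²)
(40 + u(T(2), d(-4))) + y(8) = (40 + 6*4²) + 5 = (40 + 6*16) + 5 = (40 + 96) + 5 = 136 + 5 = 141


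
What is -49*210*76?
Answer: -782040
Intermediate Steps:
-49*210*76 = -10290*76 = -782040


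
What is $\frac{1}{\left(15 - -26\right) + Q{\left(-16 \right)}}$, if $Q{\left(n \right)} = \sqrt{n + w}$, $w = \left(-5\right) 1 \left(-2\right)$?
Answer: $\frac{41}{1687} - \frac{i \sqrt{6}}{1687} \approx 0.024303 - 0.001452 i$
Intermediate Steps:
$w = 10$ ($w = \left(-5\right) \left(-2\right) = 10$)
$Q{\left(n \right)} = \sqrt{10 + n}$ ($Q{\left(n \right)} = \sqrt{n + 10} = \sqrt{10 + n}$)
$\frac{1}{\left(15 - -26\right) + Q{\left(-16 \right)}} = \frac{1}{\left(15 - -26\right) + \sqrt{10 - 16}} = \frac{1}{\left(15 + 26\right) + \sqrt{-6}} = \frac{1}{41 + i \sqrt{6}}$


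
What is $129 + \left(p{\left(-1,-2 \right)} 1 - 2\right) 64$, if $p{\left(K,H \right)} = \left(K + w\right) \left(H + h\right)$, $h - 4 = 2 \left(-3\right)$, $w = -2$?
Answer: $769$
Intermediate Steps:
$h = -2$ ($h = 4 + 2 \left(-3\right) = 4 - 6 = -2$)
$p{\left(K,H \right)} = \left(-2 + H\right) \left(-2 + K\right)$ ($p{\left(K,H \right)} = \left(K - 2\right) \left(H - 2\right) = \left(-2 + K\right) \left(-2 + H\right) = \left(-2 + H\right) \left(-2 + K\right)$)
$129 + \left(p{\left(-1,-2 \right)} 1 - 2\right) 64 = 129 + \left(\left(4 - -4 - -2 - -2\right) 1 - 2\right) 64 = 129 + \left(\left(4 + 4 + 2 + 2\right) 1 - 2\right) 64 = 129 + \left(12 \cdot 1 - 2\right) 64 = 129 + \left(12 - 2\right) 64 = 129 + 10 \cdot 64 = 129 + 640 = 769$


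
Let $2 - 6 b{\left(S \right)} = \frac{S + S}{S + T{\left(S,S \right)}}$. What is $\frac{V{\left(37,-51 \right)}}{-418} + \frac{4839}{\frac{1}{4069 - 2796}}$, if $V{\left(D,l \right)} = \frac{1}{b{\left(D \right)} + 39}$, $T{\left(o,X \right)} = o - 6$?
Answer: $\frac{10282861736199}{1669283} \approx 6.16 \cdot 10^{6}$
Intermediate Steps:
$T{\left(o,X \right)} = -6 + o$ ($T{\left(o,X \right)} = o - 6 = -6 + o$)
$b{\left(S \right)} = \frac{1}{3} - \frac{S}{3 \left(-6 + 2 S\right)}$ ($b{\left(S \right)} = \frac{1}{3} - \frac{\left(S + S\right) \frac{1}{S + \left(-6 + S\right)}}{6} = \frac{1}{3} - \frac{2 S \frac{1}{-6 + 2 S}}{6} = \frac{1}{3} - \frac{S}{3 \left(-6 + 2 S\right)}$)
$V{\left(D,l \right)} = \frac{1}{39 + \frac{-6 + D}{6 \left(-3 + D\right)}}$ ($V{\left(D,l \right)} = \frac{1}{\frac{-6 + D}{6 \left(-3 + D\right)} + 39} = \frac{1}{39 + \frac{-6 + D}{6 \left(-3 + D\right)}}$)
$\frac{V{\left(37,-51 \right)}}{-418} + \frac{4839}{\frac{1}{4069 - 2796}} = \frac{6 \frac{1}{-708 + 235 \cdot 37} \left(-3 + 37\right)}{-418} + \frac{4839}{\frac{1}{4069 - 2796}} = 6 \frac{1}{-708 + 8695} \cdot 34 \left(- \frac{1}{418}\right) + \frac{4839}{\frac{1}{1273}} = 6 \cdot \frac{1}{7987} \cdot 34 \left(- \frac{1}{418}\right) + 4839 \frac{1}{\frac{1}{1273}} = 6 \cdot \frac{1}{7987} \cdot 34 \left(- \frac{1}{418}\right) + 4839 \cdot 1273 = \frac{204}{7987} \left(- \frac{1}{418}\right) + 6160047 = - \frac{102}{1669283} + 6160047 = \frac{10282861736199}{1669283}$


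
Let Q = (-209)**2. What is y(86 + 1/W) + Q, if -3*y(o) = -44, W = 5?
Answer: 131087/3 ≈ 43696.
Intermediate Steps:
y(o) = 44/3 (y(o) = -1/3*(-44) = 44/3)
Q = 43681
y(86 + 1/W) + Q = 44/3 + 43681 = 131087/3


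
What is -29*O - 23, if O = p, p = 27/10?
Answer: -1013/10 ≈ -101.30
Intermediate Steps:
p = 27/10 (p = 27*(⅒) = 27/10 ≈ 2.7000)
O = 27/10 ≈ 2.7000
-29*O - 23 = -29*27/10 - 23 = -783/10 - 23 = -1013/10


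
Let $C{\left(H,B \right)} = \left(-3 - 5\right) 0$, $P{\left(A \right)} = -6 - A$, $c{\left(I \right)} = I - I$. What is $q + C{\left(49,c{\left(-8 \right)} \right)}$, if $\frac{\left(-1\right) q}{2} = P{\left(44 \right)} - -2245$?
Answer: $-4390$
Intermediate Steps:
$c{\left(I \right)} = 0$
$C{\left(H,B \right)} = 0$ ($C{\left(H,B \right)} = \left(-8\right) 0 = 0$)
$q = -4390$ ($q = - 2 \left(\left(-6 - 44\right) - -2245\right) = - 2 \left(\left(-6 - 44\right) + 2245\right) = - 2 \left(-50 + 2245\right) = \left(-2\right) 2195 = -4390$)
$q + C{\left(49,c{\left(-8 \right)} \right)} = -4390 + 0 = -4390$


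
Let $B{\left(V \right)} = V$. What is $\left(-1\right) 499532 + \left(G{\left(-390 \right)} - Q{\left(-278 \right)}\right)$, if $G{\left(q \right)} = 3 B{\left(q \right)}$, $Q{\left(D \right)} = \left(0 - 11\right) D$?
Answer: $-503760$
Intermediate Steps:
$Q{\left(D \right)} = - 11 D$
$G{\left(q \right)} = 3 q$
$\left(-1\right) 499532 + \left(G{\left(-390 \right)} - Q{\left(-278 \right)}\right) = \left(-1\right) 499532 + \left(3 \left(-390\right) - \left(-11\right) \left(-278\right)\right) = -499532 - 4228 = -503760$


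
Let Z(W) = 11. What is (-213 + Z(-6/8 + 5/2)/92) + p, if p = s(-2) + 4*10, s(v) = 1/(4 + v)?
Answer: -15859/92 ≈ -172.38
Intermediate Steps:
p = 81/2 (p = 1/(4 - 2) + 4*10 = 1/2 + 40 = 81/2 ≈ 40.500)
(-213 + Z(-6/8 + 5/2)/92) + p = (-213 + 11/92) + 81/2 = -19585/92 + 81/2 = -15859/92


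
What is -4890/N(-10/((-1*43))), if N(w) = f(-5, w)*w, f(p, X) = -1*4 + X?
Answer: 301387/54 ≈ 5581.2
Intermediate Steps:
f(p, X) = -4 + X
N(w) = w*(-4 + w) (N(w) = (-4 + w)*w = w*(-4 + w))
-4890/N(-10/((-1*43))) = -4890*43/(10*(-4 - 10/((-1*43)))) = -4890*43/(10*(-4 - 10/(-43))) = -4890*43/(10*(-4 - 10*(-1/43))) = -4890*43/(10*(-4 + 10/43)) = -4890/((10/43)*(-162/43)) = -4890/(-1620/1849) = -4890*(-1849/1620) = 301387/54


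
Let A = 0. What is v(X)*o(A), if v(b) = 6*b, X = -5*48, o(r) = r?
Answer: 0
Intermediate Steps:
X = -240
v(X)*o(A) = (6*(-240))*0 = -1440*0 = 0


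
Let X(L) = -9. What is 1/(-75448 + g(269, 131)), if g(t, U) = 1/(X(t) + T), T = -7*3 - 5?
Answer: -35/2640681 ≈ -1.3254e-5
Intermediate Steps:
T = -26 (T = -21 - 5 = -26)
g(t, U) = -1/35 (g(t, U) = 1/(-9 - 26) = 1/(-35) = -1/35)
1/(-75448 + g(269, 131)) = 1/(-75448 - 1/35) = 1/(-2640681/35) = -35/2640681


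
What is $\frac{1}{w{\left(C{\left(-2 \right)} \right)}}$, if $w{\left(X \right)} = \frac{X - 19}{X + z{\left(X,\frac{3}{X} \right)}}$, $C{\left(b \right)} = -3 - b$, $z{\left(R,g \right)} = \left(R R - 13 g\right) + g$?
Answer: $- \frac{9}{5} \approx -1.8$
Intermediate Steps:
$z{\left(R,g \right)} = R^{2} - 12 g$ ($z{\left(R,g \right)} = \left(R^{2} - 13 g\right) + g = R^{2} - 12 g$)
$w{\left(X \right)} = \frac{-19 + X}{X + X^{2} - \frac{36}{X}}$ ($w{\left(X \right)} = \frac{X - 19}{X + \left(X^{2} - 12 \frac{3}{X}\right)} = \frac{-19 + X}{X + \left(X^{2} - \frac{36}{X}\right)} = \frac{-19 + X}{X + X^{2} - \frac{36}{X}}$)
$\frac{1}{w{\left(C{\left(-2 \right)} \right)}} = \frac{1}{\left(-3 - -2\right) \frac{1}{-36 + \left(-3 - -2\right)^{2} + \left(-3 - -2\right)^{3}} \left(-19 - 1\right)} = \frac{1}{\left(-3 + 2\right) \frac{1}{-36 + \left(-3 + 2\right)^{2} + \left(-3 + 2\right)^{3}} \left(-19 + \left(-3 + 2\right)\right)} = \frac{1}{\left(-1\right) \frac{1}{-36 + \left(-1\right)^{2} + \left(-1\right)^{3}} \left(-19 - 1\right)} = \frac{1}{\left(-1\right) \frac{1}{-36 + 1 - 1} \left(-20\right)} = \frac{1}{\left(-1\right) \frac{1}{-36} \left(-20\right)} = \frac{1}{\left(-1\right) \left(- \frac{1}{36}\right) \left(-20\right)} = \frac{1}{- \frac{5}{9}} = - \frac{9}{5}$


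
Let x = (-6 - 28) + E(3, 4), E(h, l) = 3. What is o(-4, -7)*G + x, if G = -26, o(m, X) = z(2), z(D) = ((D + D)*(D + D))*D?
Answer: -863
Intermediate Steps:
z(D) = 4*D³ (z(D) = ((2*D)*(2*D))*D = (4*D²)*D = 4*D³)
o(m, X) = 32 (o(m, X) = 4*2³ = 4*8 = 32)
x = -31 (x = (-6 - 28) + 3 = -34 + 3 = -31)
o(-4, -7)*G + x = 32*(-26) - 31 = -832 - 31 = -863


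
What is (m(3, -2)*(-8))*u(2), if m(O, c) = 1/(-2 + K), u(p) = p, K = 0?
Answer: 8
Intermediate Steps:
m(O, c) = -½ (m(O, c) = 1/(-2 + 0) = 1/(-2) = -½)
(m(3, -2)*(-8))*u(2) = -½*(-8)*2 = 4*2 = 8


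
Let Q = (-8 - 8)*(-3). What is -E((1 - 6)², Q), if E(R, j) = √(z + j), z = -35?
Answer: -√13 ≈ -3.6056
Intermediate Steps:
Q = 48 (Q = -16*(-3) = 48)
E(R, j) = √(-35 + j)
-E((1 - 6)², Q) = -√(-35 + 48) = -√13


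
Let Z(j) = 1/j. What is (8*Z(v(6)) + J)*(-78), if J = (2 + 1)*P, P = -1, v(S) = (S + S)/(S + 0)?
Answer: -78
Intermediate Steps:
v(S) = 2 (v(S) = (2*S)/S = 2)
J = -3 (J = (2 + 1)*(-1) = 3*(-1) = -3)
(8*Z(v(6)) + J)*(-78) = (8/2 - 3)*(-78) = (8*(½) - 3)*(-78) = (4 - 3)*(-78) = 1*(-78) = -78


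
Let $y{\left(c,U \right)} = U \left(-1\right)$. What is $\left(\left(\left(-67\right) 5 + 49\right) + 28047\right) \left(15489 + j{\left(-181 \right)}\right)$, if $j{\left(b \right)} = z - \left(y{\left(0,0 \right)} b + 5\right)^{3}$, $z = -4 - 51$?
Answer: $424993149$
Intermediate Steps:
$y{\left(c,U \right)} = - U$
$z = -55$ ($z = -4 - 51 = -55$)
$j{\left(b \right)} = -180$ ($j{\left(b \right)} = -55 - \left(\left(-1\right) 0 b + 5\right)^{3} = -55 - \left(0 b + 5\right)^{3} = -55 - \left(0 + 5\right)^{3} = -55 - 5^{3} = -55 - 125 = -180$)
$\left(\left(\left(-67\right) 5 + 49\right) + 28047\right) \left(15489 + j{\left(-181 \right)}\right) = \left(\left(\left(-67\right) 5 + 49\right) + 28047\right) \left(15489 - 180\right) = \left(\left(-335 + 49\right) + 28047\right) 15309 = \left(-286 + 28047\right) 15309 = 27761 \cdot 15309 = 424993149$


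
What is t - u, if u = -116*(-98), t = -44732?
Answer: -56100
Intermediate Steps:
u = 11368
t - u = -44732 - 1*11368 = -44732 - 11368 = -56100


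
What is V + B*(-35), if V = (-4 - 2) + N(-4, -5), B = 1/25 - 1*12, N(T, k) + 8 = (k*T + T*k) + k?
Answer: 2198/5 ≈ 439.60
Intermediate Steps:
N(T, k) = -8 + k + 2*T*k (N(T, k) = -8 + ((k*T + T*k) + k) = -8 + ((T*k + T*k) + k) = -8 + (2*T*k + k) = -8 + (k + 2*T*k) = -8 + k + 2*T*k)
B = -299/25 (B = 1/25 - 12 = -299/25 ≈ -11.960)
V = 21 (V = (-4 - 2) + (-8 - 5 + 2*(-4)*(-5)) = -6 + (-8 - 5 + 40) = -6 + 27 = 21)
V + B*(-35) = 21 - 299/25*(-35) = 21 + 2093/5 = 2198/5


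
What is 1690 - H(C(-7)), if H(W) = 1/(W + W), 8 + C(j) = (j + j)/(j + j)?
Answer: 23661/14 ≈ 1690.1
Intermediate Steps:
C(j) = -7 (C(j) = -8 + (j + j)/(j + j) = -8 + (2*j)/((2*j)) = -8 + (2*j)*(1/(2*j)) = -8 + 1 = -7)
H(W) = 1/(2*W)
1690 - H(C(-7)) = 1690 - 1/(2*(-7)) = 1690 - (-1)/(2*7) = 1690 - 1*(-1/14) = 1690 + 1/14 = 23661/14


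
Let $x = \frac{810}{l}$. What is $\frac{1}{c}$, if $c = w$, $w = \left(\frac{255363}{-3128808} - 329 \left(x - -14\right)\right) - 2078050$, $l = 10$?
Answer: $- \frac{1042936}{2199870204601} \approx -4.7409 \cdot 10^{-7}$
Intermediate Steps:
$x = 81$ ($x = \frac{810}{10} = 810 \cdot \frac{1}{10} = 81$)
$w = - \frac{2199870204601}{1042936}$ ($w = \left(\frac{255363}{-3128808} - 329 \left(81 - -14\right)\right) - 2078050 = \left(255363 \left(- \frac{1}{3128808}\right) - 329 \left(81 + \left(18 - 4\right)\right)\right) - 2078050 = \left(- \frac{85121}{1042936} - 329 \left(81 + 14\right)\right) - 2078050 = \left(- \frac{85121}{1042936} - 31255\right) - 2078050 = - \frac{32597049801}{1042936} - 2078050 = - \frac{2199870204601}{1042936} \approx -2.1093 \cdot 10^{6}$)
$c = - \frac{2199870204601}{1042936} \approx -2.1093 \cdot 10^{6}$
$\frac{1}{c} = \frac{1}{- \frac{2199870204601}{1042936}} = - \frac{1042936}{2199870204601}$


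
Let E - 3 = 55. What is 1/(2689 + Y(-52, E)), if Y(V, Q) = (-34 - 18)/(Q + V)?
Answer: 3/8041 ≈ 0.00037309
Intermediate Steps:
E = 58 (E = 3 + 55 = 58)
Y(V, Q) = -52/(Q + V)
1/(2689 + Y(-52, E)) = 1/(2689 - 52/(58 - 52)) = 1/(2689 - 52/6) = 1/(2689 - 52*⅙) = 1/(2689 - 26/3) = 1/(8041/3) = 3/8041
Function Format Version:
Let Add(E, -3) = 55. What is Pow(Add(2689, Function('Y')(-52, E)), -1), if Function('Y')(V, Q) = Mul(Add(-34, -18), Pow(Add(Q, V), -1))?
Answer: Rational(3, 8041) ≈ 0.00037309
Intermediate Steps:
E = 58 (E = Add(3, 55) = 58)
Function('Y')(V, Q) = Mul(-52, Pow(Add(Q, V), -1))
Pow(Add(2689, Function('Y')(-52, E)), -1) = Pow(Add(2689, Mul(-52, Pow(Add(58, -52), -1))), -1) = Pow(Add(2689, Mul(-52, Pow(6, -1))), -1) = Pow(Add(2689, Mul(-52, Rational(1, 6))), -1) = Pow(Add(2689, Rational(-26, 3)), -1) = Pow(Rational(8041, 3), -1) = Rational(3, 8041)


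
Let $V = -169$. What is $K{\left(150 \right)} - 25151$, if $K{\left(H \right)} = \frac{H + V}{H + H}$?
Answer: $- \frac{7545319}{300} \approx -25151.0$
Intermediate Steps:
$K{\left(H \right)} = \frac{-169 + H}{2 H}$ ($K{\left(H \right)} = \frac{H - 169}{H + H} = \frac{-169 + H}{2 H}$)
$K{\left(150 \right)} - 25151 = \frac{-169 + 150}{2 \cdot 150} - 25151 = \frac{1}{2} \cdot \frac{1}{150} \left(-19\right) - 25151 = - \frac{19}{300} - 25151 = - \frac{7545319}{300}$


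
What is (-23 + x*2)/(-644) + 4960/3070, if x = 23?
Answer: 13581/8596 ≈ 1.5799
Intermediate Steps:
(-23 + x*2)/(-644) + 4960/3070 = (-23 + 23*2)/(-644) + 4960/3070 = (-23 + 46)*(-1/644) + 4960*(1/3070) = 23*(-1/644) + 496/307 = -1/28 + 496/307 = 13581/8596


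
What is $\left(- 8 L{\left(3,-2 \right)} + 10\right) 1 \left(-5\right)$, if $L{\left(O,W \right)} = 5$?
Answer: $150$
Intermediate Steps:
$\left(- 8 L{\left(3,-2 \right)} + 10\right) 1 \left(-5\right) = \left(\left(-8\right) 5 + 10\right) 1 \left(-5\right) = \left(-40 + 10\right) \left(-5\right) = \left(-30\right) \left(-5\right) = 150$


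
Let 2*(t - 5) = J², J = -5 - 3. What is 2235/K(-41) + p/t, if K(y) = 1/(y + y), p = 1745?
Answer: -6779245/37 ≈ -1.8322e+5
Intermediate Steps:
K(y) = 1/(2*y)
J = -8
t = 37 (t = 5 + (½)*(-8)² = 5 + (½)*64 = 5 + 32 = 37)
2235/K(-41) + p/t = 2235/(((½)/(-41))) + 1745/37 = 2235/(((½)*(-1/41))) + 1745*(1/37) = 2235/(-1/82) + 1745/37 = 2235*(-82) + 1745/37 = -183270 + 1745/37 = -6779245/37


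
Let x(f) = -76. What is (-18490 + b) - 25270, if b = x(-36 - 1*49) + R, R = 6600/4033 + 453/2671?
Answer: -472188204999/10772143 ≈ -43834.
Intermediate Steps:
R = 19455549/10772143 (R = 6600*(1/4033) + 453*(1/2671) = 6600/4033 + 453/2671 = 19455549/10772143 ≈ 1.8061)
b = -799227319/10772143 (b = -76 + 19455549/10772143 = -799227319/10772143 ≈ -74.194)
(-18490 + b) - 25270 = (-18490 - 799227319/10772143) - 25270 = -199976151389/10772143 - 25270 = -472188204999/10772143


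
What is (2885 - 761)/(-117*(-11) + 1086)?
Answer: 708/791 ≈ 0.89507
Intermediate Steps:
(2885 - 761)/(-117*(-11) + 1086) = 2124/(1287 + 1086) = 2124/2373 = 2124*(1/2373) = 708/791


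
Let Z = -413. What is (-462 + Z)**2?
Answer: 765625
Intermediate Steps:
(-462 + Z)**2 = (-462 - 413)**2 = (-875)**2 = 765625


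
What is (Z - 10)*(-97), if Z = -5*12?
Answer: 6790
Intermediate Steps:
Z = -60
(Z - 10)*(-97) = (-60 - 10)*(-97) = -70*(-97) = 6790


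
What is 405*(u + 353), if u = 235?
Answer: 238140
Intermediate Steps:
405*(u + 353) = 405*(235 + 353) = 405*588 = 238140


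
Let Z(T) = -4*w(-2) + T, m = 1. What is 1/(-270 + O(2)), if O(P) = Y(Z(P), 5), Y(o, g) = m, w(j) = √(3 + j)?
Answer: -1/269 ≈ -0.0037175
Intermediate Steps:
Z(T) = -4 + T (Z(T) = -4*√(3 - 2) + T = -4*√1 + T = -4*1 + T = -4 + T)
Y(o, g) = 1
O(P) = 1
1/(-270 + O(2)) = 1/(-270 + 1) = 1/(-269) = -1/269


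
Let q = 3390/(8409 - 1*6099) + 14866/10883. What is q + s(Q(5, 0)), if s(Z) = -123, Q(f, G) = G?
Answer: -100698432/837991 ≈ -120.17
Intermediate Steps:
q = 2374461/837991 (q = 3390/(8409 - 6099) + 14866*(1/10883) = 3390/2310 + 14866/10883 = 3390*(1/2310) + 14866/10883 = 113/77 + 14866/10883 = 2374461/837991 ≈ 2.8335)
q + s(Q(5, 0)) = 2374461/837991 - 123 = -100698432/837991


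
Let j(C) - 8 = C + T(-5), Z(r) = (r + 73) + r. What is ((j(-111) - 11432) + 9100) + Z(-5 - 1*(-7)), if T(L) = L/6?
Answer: -14153/6 ≈ -2358.8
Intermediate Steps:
Z(r) = 73 + 2*r (Z(r) = (73 + r) + r = 73 + 2*r)
T(L) = L/6 (T(L) = L*(1/6) = L/6)
j(C) = 43/6 + C (j(C) = 8 + (C + (1/6)*(-5)) = 8 + (C - 5/6) = 8 + (-5/6 + C) = 43/6 + C)
((j(-111) - 11432) + 9100) + Z(-5 - 1*(-7)) = (((43/6 - 111) - 11432) + 9100) + (73 + 2*(-5 - 1*(-7))) = ((-623/6 - 11432) + 9100) + (73 + 2*(-5 + 7)) = (-69215/6 + 9100) + (73 + 2*2) = -14615/6 + (73 + 4) = -14615/6 + 77 = -14153/6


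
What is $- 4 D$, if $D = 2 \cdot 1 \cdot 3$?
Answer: $-24$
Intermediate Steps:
$D = 6$ ($D = 2 \cdot 3 = 6$)
$- 4 D = \left(-4\right) 6 = -24$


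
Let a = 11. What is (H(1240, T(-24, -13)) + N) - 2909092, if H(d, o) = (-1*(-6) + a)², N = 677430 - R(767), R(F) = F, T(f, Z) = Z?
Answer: -2232140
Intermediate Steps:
N = 676663 (N = 677430 - 1*767 = 677430 - 767 = 676663)
H(d, o) = 289 (H(d, o) = (-1*(-6) + 11)² = (6 + 11)² = 17² = 289)
(H(1240, T(-24, -13)) + N) - 2909092 = (289 + 676663) - 2909092 = 676952 - 2909092 = -2232140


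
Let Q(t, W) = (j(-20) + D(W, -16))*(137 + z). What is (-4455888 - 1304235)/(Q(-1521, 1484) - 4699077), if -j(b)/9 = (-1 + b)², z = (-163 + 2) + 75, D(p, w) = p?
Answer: 1920041/1608604 ≈ 1.1936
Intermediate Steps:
z = -86 (z = -161 + 75 = -86)
j(b) = -9*(-1 + b)²
Q(t, W) = -202419 + 51*W (Q(t, W) = (-9*(-1 - 20)² + W)*(137 - 86) = (-9*(-21)² + W)*51 = (-9*441 + W)*51 = (-3969 + W)*51 = -202419 + 51*W)
(-4455888 - 1304235)/(Q(-1521, 1484) - 4699077) = (-4455888 - 1304235)/((-202419 + 51*1484) - 4699077) = -5760123/((-202419 + 75684) - 4699077) = -5760123/(-126735 - 4699077) = -5760123/(-4825812) = -5760123*(-1/4825812) = 1920041/1608604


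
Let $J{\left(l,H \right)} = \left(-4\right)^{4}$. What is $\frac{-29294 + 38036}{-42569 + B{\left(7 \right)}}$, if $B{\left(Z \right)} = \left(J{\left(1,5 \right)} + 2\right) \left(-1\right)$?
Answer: $- \frac{8742}{42827} \approx -0.20412$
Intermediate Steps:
$J{\left(l,H \right)} = 256$
$B{\left(Z \right)} = -258$ ($B{\left(Z \right)} = \left(256 + 2\right) \left(-1\right) = 258 \left(-1\right) = -258$)
$\frac{-29294 + 38036}{-42569 + B{\left(7 \right)}} = \frac{-29294 + 38036}{-42569 - 258} = \frac{8742}{-42827} = 8742 \left(- \frac{1}{42827}\right) = - \frac{8742}{42827}$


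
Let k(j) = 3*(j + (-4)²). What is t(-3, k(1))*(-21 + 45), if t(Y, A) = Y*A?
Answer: -3672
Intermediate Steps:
k(j) = 48 + 3*j (k(j) = 3*(j + 16) = 3*(16 + j) = 48 + 3*j)
t(Y, A) = A*Y
t(-3, k(1))*(-21 + 45) = ((48 + 3*1)*(-3))*(-21 + 45) = ((48 + 3)*(-3))*24 = (51*(-3))*24 = -153*24 = -3672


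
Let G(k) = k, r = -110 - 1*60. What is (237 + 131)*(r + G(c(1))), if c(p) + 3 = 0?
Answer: -63664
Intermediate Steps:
c(p) = -3 (c(p) = -3 + 0 = -3)
r = -170 (r = -110 - 60 = -170)
(237 + 131)*(r + G(c(1))) = (237 + 131)*(-170 - 3) = 368*(-173) = -63664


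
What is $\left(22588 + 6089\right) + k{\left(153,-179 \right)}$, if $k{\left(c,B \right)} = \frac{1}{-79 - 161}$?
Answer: $\frac{6882479}{240} \approx 28677.0$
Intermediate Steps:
$k{\left(c,B \right)} = - \frac{1}{240}$ ($k{\left(c,B \right)} = \frac{1}{-240} = - \frac{1}{240}$)
$\left(22588 + 6089\right) + k{\left(153,-179 \right)} = \left(22588 + 6089\right) - \frac{1}{240} = 28677 - \frac{1}{240} = \frac{6882479}{240}$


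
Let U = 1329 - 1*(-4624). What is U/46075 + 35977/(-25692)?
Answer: -1504695799/1183758900 ≈ -1.2711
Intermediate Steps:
U = 5953 (U = 1329 + 4624 = 5953)
U/46075 + 35977/(-25692) = 5953/46075 + 35977/(-25692) = 5953*(1/46075) + 35977*(-1/25692) = 5953/46075 - 35977/25692 = -1504695799/1183758900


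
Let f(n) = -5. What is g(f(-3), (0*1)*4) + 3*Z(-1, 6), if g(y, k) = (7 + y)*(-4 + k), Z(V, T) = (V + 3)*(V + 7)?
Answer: 28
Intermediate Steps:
Z(V, T) = (3 + V)*(7 + V)
g(y, k) = (-4 + k)*(7 + y)
g(f(-3), (0*1)*4) + 3*Z(-1, 6) = (-28 - 4*(-5) + 7*((0*1)*4) + ((0*1)*4)*(-5)) + 3*(21 + (-1)**2 + 10*(-1)) = (-28 + 20 + 7*(0*4) + (0*4)*(-5)) + 3*(21 + 1 - 10) = (-28 + 20 + 7*0 + 0*(-5)) + 3*12 = (-28 + 20 + 0 + 0) + 36 = -8 + 36 = 28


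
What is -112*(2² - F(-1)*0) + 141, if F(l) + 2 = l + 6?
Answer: -307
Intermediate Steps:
F(l) = 4 + l (F(l) = -2 + (l + 6) = -2 + (6 + l) = 4 + l)
-112*(2² - F(-1)*0) + 141 = -112*(2² - (4 - 1)*0) + 141 = -112*(4 - 3*0) + 141 = -112*(4 - 1*0) + 141 = -112*(4 + 0) + 141 = -112*4 + 141 = -448 + 141 = -307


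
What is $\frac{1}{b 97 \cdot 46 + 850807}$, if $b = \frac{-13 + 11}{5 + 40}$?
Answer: $\frac{45}{38277391} \approx 1.1756 \cdot 10^{-6}$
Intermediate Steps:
$b = - \frac{2}{45} \approx -0.044444$
$\frac{1}{b 97 \cdot 46 + 850807} = \frac{1}{\left(- \frac{2}{45}\right) 97 \cdot 46 + 850807} = \frac{1}{\left(- \frac{194}{45}\right) 46 + 850807} = \frac{1}{- \frac{8924}{45} + 850807} = \frac{1}{\frac{38277391}{45}} = \frac{45}{38277391}$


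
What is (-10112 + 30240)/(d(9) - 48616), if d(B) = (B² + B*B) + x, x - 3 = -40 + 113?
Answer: -10064/24189 ≈ -0.41606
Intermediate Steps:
x = 76 (x = 3 + (-40 + 113) = 3 + 73 = 76)
d(B) = 76 + 2*B² (d(B) = (B² + B*B) + 76 = (B² + B²) + 76 = 2*B² + 76 = 76 + 2*B²)
(-10112 + 30240)/(d(9) - 48616) = (-10112 + 30240)/((76 + 2*9²) - 48616) = 20128/((76 + 2*81) - 48616) = 20128/((76 + 162) - 48616) = 20128/(238 - 48616) = 20128/(-48378) = 20128*(-1/48378) = -10064/24189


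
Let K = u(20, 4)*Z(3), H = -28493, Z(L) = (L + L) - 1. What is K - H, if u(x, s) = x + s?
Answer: 28613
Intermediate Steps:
u(x, s) = s + x
Z(L) = -1 + 2*L (Z(L) = 2*L - 1 = -1 + 2*L)
K = 120 (K = (4 + 20)*(-1 + 2*3) = 24*(-1 + 6) = 24*5 = 120)
K - H = 120 - 1*(-28493) = 120 + 28493 = 28613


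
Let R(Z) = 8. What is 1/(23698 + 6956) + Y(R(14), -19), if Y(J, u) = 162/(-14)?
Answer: -2482967/214578 ≈ -11.571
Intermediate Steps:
Y(J, u) = -81/7 (Y(J, u) = 162*(-1/14) = -81/7)
1/(23698 + 6956) + Y(R(14), -19) = 1/(23698 + 6956) - 81/7 = 1/30654 - 81/7 = -2482967/214578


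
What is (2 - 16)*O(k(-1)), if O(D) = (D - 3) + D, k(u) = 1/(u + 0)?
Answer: 70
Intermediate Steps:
k(u) = 1/u
O(D) = -3 + 2*D (O(D) = (-3 + D) + D = -3 + 2*D)
(2 - 16)*O(k(-1)) = (2 - 16)*(-3 + 2/(-1)) = -14*(-3 + 2*(-1)) = -14*(-3 - 2) = -14*(-5) = 70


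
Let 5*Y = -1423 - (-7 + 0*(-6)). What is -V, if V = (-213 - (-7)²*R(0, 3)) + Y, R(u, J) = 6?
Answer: 3951/5 ≈ 790.20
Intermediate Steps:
Y = -1416/5 (Y = (-1423 - (-7 + 0*(-6)))/5 = (-1423 - (-7 + 0))/5 = (-1423 - 1*(-7))/5 = (-1423 + 7)/5 = (⅕)*(-1416) = -1416/5 ≈ -283.20)
V = -3951/5 (V = (-213 - (-7)²*6) - 1416/5 = (-213 - 49*6) - 1416/5 = (-213 - 1*294) - 1416/5 = (-213 - 294) - 1416/5 = -507 - 1416/5 = -3951/5 ≈ -790.20)
-V = -1*(-3951/5) = 3951/5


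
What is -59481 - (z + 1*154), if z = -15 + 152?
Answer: -59772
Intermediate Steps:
z = 137
-59481 - (z + 1*154) = -59481 - (137 + 1*154) = -59481 - (137 + 154) = -59481 - 1*291 = -59481 - 291 = -59772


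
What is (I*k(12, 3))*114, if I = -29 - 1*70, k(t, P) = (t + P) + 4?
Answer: -214434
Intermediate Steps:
k(t, P) = 4 + P + t (k(t, P) = (P + t) + 4 = 4 + P + t)
I = -99 (I = -29 - 70 = -99)
(I*k(12, 3))*114 = -99*(4 + 3 + 12)*114 = -99*19*114 = -1881*114 = -214434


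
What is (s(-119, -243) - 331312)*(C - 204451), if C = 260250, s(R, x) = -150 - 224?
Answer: -18507747114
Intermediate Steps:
s(R, x) = -374
(s(-119, -243) - 331312)*(C - 204451) = (-374 - 331312)*(260250 - 204451) = -331686*55799 = -18507747114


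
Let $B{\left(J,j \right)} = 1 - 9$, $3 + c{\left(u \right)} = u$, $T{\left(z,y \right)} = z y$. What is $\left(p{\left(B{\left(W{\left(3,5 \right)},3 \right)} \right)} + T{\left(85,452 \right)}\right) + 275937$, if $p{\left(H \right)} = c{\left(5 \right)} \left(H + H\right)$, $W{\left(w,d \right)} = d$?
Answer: $314325$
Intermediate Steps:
$T{\left(z,y \right)} = y z$
$c{\left(u \right)} = -3 + u$
$B{\left(J,j \right)} = -8$
$p{\left(H \right)} = 4 H$ ($p{\left(H \right)} = \left(-3 + 5\right) \left(H + H\right) = 2 \cdot 2 H = 4 H$)
$\left(p{\left(B{\left(W{\left(3,5 \right)},3 \right)} \right)} + T{\left(85,452 \right)}\right) + 275937 = \left(4 \left(-8\right) + 452 \cdot 85\right) + 275937 = \left(-32 + 38420\right) + 275937 = 38388 + 275937 = 314325$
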